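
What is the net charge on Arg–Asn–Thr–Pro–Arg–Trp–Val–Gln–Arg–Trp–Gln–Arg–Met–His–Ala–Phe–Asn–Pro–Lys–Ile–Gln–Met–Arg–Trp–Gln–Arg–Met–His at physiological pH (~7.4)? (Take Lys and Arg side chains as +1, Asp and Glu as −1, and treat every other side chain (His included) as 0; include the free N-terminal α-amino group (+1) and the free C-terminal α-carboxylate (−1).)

+7

Positive (K, R): Arg1, Arg5, Arg9, Arg12, Lys19, Arg23, Arg26 → +7.
Negative (D, E): none → −0.
The N-terminus (+1) and C-terminus (−1) cancel.
Net charge = (+7) + (−0) = +7.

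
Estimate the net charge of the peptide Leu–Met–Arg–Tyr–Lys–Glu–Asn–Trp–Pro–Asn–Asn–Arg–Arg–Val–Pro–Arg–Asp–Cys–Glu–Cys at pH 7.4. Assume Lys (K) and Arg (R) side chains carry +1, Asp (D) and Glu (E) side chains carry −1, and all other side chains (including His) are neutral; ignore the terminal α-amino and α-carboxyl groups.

+2

Positive (K, R): Arg3, Lys5, Arg12, Arg13, Arg16 → +5.
Negative (D, E): Glu6, Asp17, Glu19 → −3.
Net charge = (+5) + (−3) = +2.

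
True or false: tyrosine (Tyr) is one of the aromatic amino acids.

Phenylalanine (F), tryptophan (W), and tyrosine (Y) have aromatic ring side chains.
Tyrosine is in this group.

True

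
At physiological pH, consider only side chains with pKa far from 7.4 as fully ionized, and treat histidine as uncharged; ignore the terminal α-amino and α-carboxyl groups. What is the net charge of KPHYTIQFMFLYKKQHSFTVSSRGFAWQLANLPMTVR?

Near pH 7.4, K and R contribute +1 each, D and E contribute −1 each, and every other side chain (His included, as stated) is uncharged.
Positive (K, R): K1, K13, K14, R23, R37 → +5.
Negative (D, E): none → −0.
Net charge = (+5) + (−0) = +5.

+5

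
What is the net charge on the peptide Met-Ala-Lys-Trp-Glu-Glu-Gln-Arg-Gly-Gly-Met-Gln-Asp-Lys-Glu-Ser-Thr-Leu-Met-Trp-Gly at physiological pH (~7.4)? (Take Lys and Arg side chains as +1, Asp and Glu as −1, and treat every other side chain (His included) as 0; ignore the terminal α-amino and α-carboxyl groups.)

-1

Positive (K, R): Lys3, Arg8, Lys14 → +3.
Negative (D, E): Glu5, Glu6, Asp13, Glu15 → −4.
Net charge = (+3) + (−4) = −1.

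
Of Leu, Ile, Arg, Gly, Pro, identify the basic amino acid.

Arg

Lysine (K), arginine (R), and histidine (H) have basic, nitrogen-containing side chains.
Of the listed options, only Arg belongs to this group.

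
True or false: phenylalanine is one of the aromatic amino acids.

Phenylalanine (F), tryptophan (W), and tyrosine (Y) have aromatic ring side chains.
Phenylalanine is in this group.

True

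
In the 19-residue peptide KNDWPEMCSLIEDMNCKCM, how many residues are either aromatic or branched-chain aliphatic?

3

Aromatic: F, W, Y. Branched-chain aliphatic: I, L, V.
Aromatic residues here: W4 (1).
Branched-chain aliphatic residues here: L10, I11 (2).
The two groups share no amino acid, so total = 1 + 2 = 3.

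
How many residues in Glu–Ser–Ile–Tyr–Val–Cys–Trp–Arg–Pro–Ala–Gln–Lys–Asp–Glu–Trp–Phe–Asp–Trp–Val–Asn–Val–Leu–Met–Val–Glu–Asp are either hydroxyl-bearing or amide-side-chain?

4

Hydroxyl-bearing: S, T, Y. Amide-side-chain: N, Q.
Hydroxyl-bearing residues here: Ser2, Tyr4 (2).
Amide-side-chain residues here: Gln11, Asn20 (2).
The two groups share no amino acid, so total = 2 + 2 = 4.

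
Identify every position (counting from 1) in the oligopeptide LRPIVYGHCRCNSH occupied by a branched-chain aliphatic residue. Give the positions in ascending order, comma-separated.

The BCAAs are Val, Leu, and Ile — aliphatic side chains with a branch point.
Matching residues: L1, I4, V5.

1, 4, 5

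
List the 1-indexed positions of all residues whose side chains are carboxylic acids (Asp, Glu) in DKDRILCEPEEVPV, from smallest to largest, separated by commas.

Matching residues: D1, D3, E8, E10, E11.

1, 3, 8, 10, 11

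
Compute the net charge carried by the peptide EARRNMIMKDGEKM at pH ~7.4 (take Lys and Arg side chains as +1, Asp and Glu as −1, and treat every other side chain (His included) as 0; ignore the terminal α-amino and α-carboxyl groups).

Positive (K, R): R3, R4, K9, K13 → +4.
Negative (D, E): E1, D10, E12 → −3.
Net charge = (+4) + (−3) = +1.

+1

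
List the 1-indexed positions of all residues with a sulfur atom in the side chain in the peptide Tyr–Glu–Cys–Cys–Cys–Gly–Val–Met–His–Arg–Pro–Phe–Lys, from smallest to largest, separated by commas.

3, 4, 5, 8

Cysteine (C, thiol) and methionine (M, thioether) are the two sulfur-containing amino acids.
Matching residues: Cys3, Cys4, Cys5, Met8.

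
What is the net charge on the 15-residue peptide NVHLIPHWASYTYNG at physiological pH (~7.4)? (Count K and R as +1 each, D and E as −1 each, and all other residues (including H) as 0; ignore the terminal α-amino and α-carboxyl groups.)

0

Positive (K, R): none → +0.
Negative (D, E): none → −0.
Net charge = (+0) + (−0) = 0.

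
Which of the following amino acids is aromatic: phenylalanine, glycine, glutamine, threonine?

phenylalanine

The aromatic amino acids are Phe (F, benzyl), Trp (W, indole), and Tyr (Y, phenol).
Of the listed options, only phenylalanine belongs to this group.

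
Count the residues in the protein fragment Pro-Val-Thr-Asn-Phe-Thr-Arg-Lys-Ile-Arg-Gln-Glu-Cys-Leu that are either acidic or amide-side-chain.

3

Acidic: D, E. Amide-side-chain: N, Q.
Acidic residues here: Glu12 (1).
Amide-side-chain residues here: Asn4, Gln11 (2).
The two groups share no amino acid, so total = 1 + 2 = 3.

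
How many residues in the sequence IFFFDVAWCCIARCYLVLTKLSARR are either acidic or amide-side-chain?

1

Acidic: D, E. Amide-side-chain: N, Q.
Acidic residues here: D5 (1).
Amide-side-chain residues here: none (0).
The two groups share no amino acid, so total = 1 + 0 = 1.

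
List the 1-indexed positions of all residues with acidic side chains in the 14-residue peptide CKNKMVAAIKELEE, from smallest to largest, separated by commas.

11, 13, 14

The acidic residues are Asp (D) and Glu (E), whose side chains end in a carboxylate group.
Matching residues: E11, E13, E14.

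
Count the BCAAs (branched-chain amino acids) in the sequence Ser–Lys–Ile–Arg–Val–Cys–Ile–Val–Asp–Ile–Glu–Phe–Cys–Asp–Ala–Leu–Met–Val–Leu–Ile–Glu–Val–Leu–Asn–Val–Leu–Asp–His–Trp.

13

V, L, and I make up the branched-chain aliphatic group.
Matching residues: Ile3, Val5, Ile7, Val8, Ile10, Leu16, Val18, Leu19, Ile20, Val22, Leu23, Val25, Leu26.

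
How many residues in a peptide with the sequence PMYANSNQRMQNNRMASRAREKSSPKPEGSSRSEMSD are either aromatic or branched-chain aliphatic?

Aromatic: F, W, Y. Branched-chain aliphatic: I, L, V.
Aromatic residues here: Y3 (1).
Branched-chain aliphatic residues here: none (0).
The two groups share no amino acid, so total = 1 + 0 = 1.

1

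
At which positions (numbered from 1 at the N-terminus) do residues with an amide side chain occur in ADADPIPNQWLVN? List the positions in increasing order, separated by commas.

Asparagine (N) and glutamine (Q) have uncharged amide side chains.
Matching residues: N8, Q9, N13.

8, 9, 13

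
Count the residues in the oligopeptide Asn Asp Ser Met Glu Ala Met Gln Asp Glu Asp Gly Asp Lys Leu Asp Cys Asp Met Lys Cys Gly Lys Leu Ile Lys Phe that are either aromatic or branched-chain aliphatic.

4

Aromatic: F, W, Y. Branched-chain aliphatic: I, L, V.
Aromatic residues here: Phe27 (1).
Branched-chain aliphatic residues here: Leu15, Leu24, Ile25 (3).
The two groups share no amino acid, so total = 1 + 3 = 4.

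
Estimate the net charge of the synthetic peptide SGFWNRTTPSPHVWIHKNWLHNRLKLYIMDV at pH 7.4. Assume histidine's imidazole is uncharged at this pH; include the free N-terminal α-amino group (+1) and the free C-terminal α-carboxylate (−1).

+3

Near pH 7.4, K and R contribute +1 each, D and E contribute −1 each, and every other side chain (His included, as stated) is uncharged.
Positive (K, R): R6, K17, R23, K25 → +4.
Negative (D, E): D30 → −1.
The N-terminus (+1) and C-terminus (−1) cancel.
Net charge = (+4) + (−1) = +3.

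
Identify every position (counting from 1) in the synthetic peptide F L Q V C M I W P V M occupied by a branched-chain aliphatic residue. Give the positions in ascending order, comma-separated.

2, 4, 7, 10

V, L, and I make up the branched-chain aliphatic group.
Matching residues: L2, V4, I7, V10.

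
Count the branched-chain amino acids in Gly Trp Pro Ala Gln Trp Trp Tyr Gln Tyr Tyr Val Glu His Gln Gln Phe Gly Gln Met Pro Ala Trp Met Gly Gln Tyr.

Valine (V), leucine (L), and isoleucine (I) are the branched-chain amino acids.
Matching residues: Val12.

1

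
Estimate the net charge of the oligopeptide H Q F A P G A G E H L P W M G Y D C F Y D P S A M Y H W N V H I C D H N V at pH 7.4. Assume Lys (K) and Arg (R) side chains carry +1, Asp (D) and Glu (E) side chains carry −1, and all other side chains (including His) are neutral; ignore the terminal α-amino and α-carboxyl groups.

-4

Positive (K, R): none → +0.
Negative (D, E): E9, D17, D21, D34 → −4.
Net charge = (+0) + (−4) = −4.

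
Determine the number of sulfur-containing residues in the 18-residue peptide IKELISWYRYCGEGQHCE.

2

Only Cys (C) and Met (M) have a sulfur atom in the side chain.
Matching residues: C11, C17.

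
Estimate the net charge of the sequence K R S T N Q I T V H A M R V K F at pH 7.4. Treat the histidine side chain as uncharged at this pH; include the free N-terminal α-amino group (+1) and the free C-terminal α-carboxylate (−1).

+4

The side chains ionized at physiological pH are Lys/Arg (+1) and Asp/Glu (−1); with His treated as neutral, nothing else contributes.
Positive (K, R): K1, R2, R13, K15 → +4.
Negative (D, E): none → −0.
The N-terminus (+1) and C-terminus (−1) cancel.
Net charge = (+4) + (−0) = +4.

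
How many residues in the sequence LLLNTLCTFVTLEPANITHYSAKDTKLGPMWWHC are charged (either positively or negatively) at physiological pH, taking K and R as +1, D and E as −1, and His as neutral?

Charged side chains at pH ~7.4: K, R (positive); D, E (negative).
Matching residues: E13, K23, D24, K26.

4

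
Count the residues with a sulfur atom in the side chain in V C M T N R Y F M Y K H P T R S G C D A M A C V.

6

The sulfur-bearing residues are cysteine (–SH) and methionine (–S–CH₃).
Matching residues: C2, M3, M9, C18, M21, C23.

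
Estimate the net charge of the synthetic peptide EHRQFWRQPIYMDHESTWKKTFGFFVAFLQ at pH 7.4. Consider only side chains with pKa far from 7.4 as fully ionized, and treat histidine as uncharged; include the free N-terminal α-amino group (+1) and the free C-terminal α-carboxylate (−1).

Near pH 7.4, K and R contribute +1 each, D and E contribute −1 each, and every other side chain (His included, as stated) is uncharged.
Positive (K, R): R3, R7, K19, K20 → +4.
Negative (D, E): E1, D13, E15 → −3.
The N-terminus (+1) and C-terminus (−1) cancel.
Net charge = (+4) + (−3) = +1.

+1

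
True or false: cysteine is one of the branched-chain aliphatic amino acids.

False

Valine (V), leucine (L), and isoleucine (I) are the branched-chain amino acids.
Cysteine is not in this group.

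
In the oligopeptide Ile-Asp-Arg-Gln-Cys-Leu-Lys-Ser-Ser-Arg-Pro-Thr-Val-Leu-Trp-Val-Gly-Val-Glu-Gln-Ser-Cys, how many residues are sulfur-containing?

2

The sulfur-bearing residues are cysteine (–SH) and methionine (–S–CH₃).
Matching residues: Cys5, Cys22.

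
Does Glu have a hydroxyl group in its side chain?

No

Serine (S), threonine (T), and tyrosine (Y) each carry a hydroxyl group on the side chain.
Glutamate is not in this group.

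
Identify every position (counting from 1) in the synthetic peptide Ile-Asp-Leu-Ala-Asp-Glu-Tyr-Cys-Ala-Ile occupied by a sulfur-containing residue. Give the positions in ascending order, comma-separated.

8

Matching residues: Cys8.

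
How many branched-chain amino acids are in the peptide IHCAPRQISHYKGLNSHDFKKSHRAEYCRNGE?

3

V, L, and I make up the branched-chain aliphatic group.
Matching residues: I1, I8, L14.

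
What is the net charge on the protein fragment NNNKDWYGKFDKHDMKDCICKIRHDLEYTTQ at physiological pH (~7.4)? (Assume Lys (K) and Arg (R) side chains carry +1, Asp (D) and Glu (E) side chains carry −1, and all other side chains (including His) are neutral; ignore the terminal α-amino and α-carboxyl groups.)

0

Positive (K, R): K4, K9, K12, K16, K21, R23 → +6.
Negative (D, E): D5, D11, D14, D17, D25, E27 → −6.
Net charge = (+6) + (−6) = 0.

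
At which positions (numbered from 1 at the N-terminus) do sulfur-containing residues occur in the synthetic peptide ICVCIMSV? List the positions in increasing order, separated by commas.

2, 4, 6

The sulfur-bearing residues are cysteine (–SH) and methionine (–S–CH₃).
Matching residues: C2, C4, M6.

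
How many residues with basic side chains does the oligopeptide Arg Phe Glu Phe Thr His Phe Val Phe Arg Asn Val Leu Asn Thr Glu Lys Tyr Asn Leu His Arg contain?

6

The basic amino acids are Lys (K), Arg (R), and His (H).
Matching residues: Arg1, His6, Arg10, Lys17, His21, Arg22.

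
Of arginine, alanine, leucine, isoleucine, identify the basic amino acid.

arginine

Lysine (K), arginine (R), and histidine (H) have basic, nitrogen-containing side chains.
Of the listed options, only arginine belongs to this group.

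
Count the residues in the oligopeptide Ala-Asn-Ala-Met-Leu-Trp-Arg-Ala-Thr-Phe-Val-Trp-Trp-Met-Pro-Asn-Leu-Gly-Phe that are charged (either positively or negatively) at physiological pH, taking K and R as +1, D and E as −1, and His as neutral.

Charged side chains at pH ~7.4: K, R (positive); D, E (negative).
Matching residues: Arg7.

1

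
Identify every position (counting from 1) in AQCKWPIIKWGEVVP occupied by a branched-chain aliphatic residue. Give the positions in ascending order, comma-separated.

Matching residues: I7, I8, V13, V14.

7, 8, 13, 14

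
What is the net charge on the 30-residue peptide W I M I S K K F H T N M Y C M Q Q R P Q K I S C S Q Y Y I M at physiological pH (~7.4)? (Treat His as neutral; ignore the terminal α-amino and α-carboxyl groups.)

+4

Near pH 7.4, K and R contribute +1 each, D and E contribute −1 each, and every other side chain (His included, as stated) is uncharged.
Positive (K, R): K6, K7, R18, K21 → +4.
Negative (D, E): none → −0.
Net charge = (+4) + (−0) = +4.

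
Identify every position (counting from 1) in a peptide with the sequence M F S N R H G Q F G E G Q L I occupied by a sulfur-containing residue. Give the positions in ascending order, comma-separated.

1

Cysteine (C, thiol) and methionine (M, thioether) are the two sulfur-containing amino acids.
Matching residues: M1.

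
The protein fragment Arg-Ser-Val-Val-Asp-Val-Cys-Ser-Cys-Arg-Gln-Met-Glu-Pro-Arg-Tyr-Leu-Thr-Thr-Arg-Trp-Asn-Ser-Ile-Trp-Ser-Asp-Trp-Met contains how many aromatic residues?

4

The aromatic amino acids are Phe (F, benzyl), Trp (W, indole), and Tyr (Y, phenol).
Matching residues: Tyr16, Trp21, Trp25, Trp28.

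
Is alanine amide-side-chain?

Only N (asparagine) and Q (glutamine) carry a side-chain carboxamide.
Alanine is not in this group.

No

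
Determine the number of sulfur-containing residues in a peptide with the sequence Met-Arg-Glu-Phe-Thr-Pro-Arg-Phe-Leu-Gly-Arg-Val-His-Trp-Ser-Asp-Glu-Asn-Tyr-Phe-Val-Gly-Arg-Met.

The sulfur-bearing residues are cysteine (–SH) and methionine (–S–CH₃).
Matching residues: Met1, Met24.

2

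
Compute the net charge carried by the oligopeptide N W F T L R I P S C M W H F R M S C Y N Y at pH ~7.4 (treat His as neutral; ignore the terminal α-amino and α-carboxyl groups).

+2

The side chains ionized at physiological pH are Lys/Arg (+1) and Asp/Glu (−1); with His treated as neutral, nothing else contributes.
Positive (K, R): R6, R15 → +2.
Negative (D, E): none → −0.
Net charge = (+2) + (−0) = +2.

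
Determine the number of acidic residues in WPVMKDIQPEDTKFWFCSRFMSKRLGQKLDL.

The acidic residues are Asp (D) and Glu (E), whose side chains end in a carboxylate group.
Matching residues: D6, E10, D11, D30.

4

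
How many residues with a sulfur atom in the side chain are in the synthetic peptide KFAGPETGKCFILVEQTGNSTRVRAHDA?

Only Cys (C) and Met (M) have a sulfur atom in the side chain.
Matching residues: C10.

1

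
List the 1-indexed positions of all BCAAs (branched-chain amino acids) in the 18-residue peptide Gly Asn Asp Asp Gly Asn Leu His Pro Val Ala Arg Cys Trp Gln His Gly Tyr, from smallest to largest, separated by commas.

The BCAAs are Val, Leu, and Ile — aliphatic side chains with a branch point.
Matching residues: Leu7, Val10.

7, 10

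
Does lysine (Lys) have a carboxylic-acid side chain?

No

The acidic residues are Asp (D) and Glu (E), whose side chains end in a carboxylate group.
Lysine is not in this group.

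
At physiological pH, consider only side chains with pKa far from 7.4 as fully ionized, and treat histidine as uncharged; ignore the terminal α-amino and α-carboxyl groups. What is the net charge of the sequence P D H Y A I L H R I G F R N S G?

+1

The side chains ionized at physiological pH are Lys/Arg (+1) and Asp/Glu (−1); with His treated as neutral, nothing else contributes.
Positive (K, R): R9, R13 → +2.
Negative (D, E): D2 → −1.
Net charge = (+2) + (−1) = +1.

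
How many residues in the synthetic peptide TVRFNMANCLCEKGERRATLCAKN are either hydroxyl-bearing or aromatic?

Hydroxyl-bearing: S, T, Y. Aromatic: F, W, Y.
Hydroxyl-bearing residues here: T1, T19 (2).
Aromatic residues here: F4 (1).
(Y belongs to both groups, but none appear in this sequence.) Total = 2 + 1 = 3.

3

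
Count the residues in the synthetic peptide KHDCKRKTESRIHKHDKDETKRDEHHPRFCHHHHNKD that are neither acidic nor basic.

Acidic: D, E. Basic: K, R, H. All other residues are neither.
Matching residues: C4, T8, S10, I12, T20, P27, F29, C30, N35.

9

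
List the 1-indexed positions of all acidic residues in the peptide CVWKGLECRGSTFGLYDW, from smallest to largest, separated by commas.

Only D (aspartate) and E (glutamate) carry a side-chain carboxylic acid.
Matching residues: E7, D17.

7, 17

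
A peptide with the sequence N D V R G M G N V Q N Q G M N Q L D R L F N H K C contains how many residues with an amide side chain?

8

Only N (asparagine) and Q (glutamine) carry a side-chain carboxamide.
Matching residues: N1, N8, Q10, N11, Q12, N15, Q16, N22.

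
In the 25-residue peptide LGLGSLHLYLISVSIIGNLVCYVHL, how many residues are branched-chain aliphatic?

V, L, and I make up the branched-chain aliphatic group.
Matching residues: L1, L3, L6, L8, L10, I11, V13, I15, I16, L19, V20, V23, L25.

13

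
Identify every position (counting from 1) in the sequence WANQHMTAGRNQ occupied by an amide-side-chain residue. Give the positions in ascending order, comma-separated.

The amide-side-chain residues are Asn (N) and Gln (Q).
Matching residues: N3, Q4, N11, Q12.

3, 4, 11, 12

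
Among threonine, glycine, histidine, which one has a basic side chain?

histidine

K, R, and H are the three residues with basic side chains (ε-amine, guanidinium, and imidazole respectively).
Of the listed options, only histidine belongs to this group.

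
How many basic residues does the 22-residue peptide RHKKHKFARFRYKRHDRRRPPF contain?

The basic amino acids are Lys (K), Arg (R), and His (H).
Matching residues: R1, H2, K3, K4, H5, K6, R9, R11, K13, R14, H15, R17, R18, R19.

14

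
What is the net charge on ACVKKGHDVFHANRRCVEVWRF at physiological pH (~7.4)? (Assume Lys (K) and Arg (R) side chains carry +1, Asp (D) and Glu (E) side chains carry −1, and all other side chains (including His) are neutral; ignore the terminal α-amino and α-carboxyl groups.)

+3

Positive (K, R): K4, K5, R14, R15, R21 → +5.
Negative (D, E): D8, E18 → −2.
Net charge = (+5) + (−2) = +3.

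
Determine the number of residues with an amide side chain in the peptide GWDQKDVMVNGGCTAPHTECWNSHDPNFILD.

4

Asparagine (N) and glutamine (Q) have uncharged amide side chains.
Matching residues: Q4, N10, N22, N27.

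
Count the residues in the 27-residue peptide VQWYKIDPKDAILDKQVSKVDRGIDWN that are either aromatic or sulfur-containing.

Aromatic: F, W, Y. Sulfur-containing: C, M.
Aromatic residues here: W3, Y4, W26 (3).
Sulfur-containing residues here: none (0).
The two groups share no amino acid, so total = 3 + 0 = 3.

3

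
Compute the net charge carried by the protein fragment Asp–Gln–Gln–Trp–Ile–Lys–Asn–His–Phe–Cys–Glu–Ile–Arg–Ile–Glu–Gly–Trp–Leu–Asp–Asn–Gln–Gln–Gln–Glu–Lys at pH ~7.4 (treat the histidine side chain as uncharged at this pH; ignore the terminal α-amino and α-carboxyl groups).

Near pH 7.4, K and R contribute +1 each, D and E contribute −1 each, and every other side chain (His included, as stated) is uncharged.
Positive (K, R): Lys6, Arg13, Lys25 → +3.
Negative (D, E): Asp1, Glu11, Glu15, Asp19, Glu24 → −5.
Net charge = (+3) + (−5) = −2.

-2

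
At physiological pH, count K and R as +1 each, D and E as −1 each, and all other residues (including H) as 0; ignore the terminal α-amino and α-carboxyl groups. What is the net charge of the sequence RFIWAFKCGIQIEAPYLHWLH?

Positive (K, R): R1, K7 → +2.
Negative (D, E): E13 → −1.
Net charge = (+2) + (−1) = +1.

+1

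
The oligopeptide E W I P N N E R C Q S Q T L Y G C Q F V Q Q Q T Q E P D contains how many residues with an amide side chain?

Only N (asparagine) and Q (glutamine) carry a side-chain carboxamide.
Matching residues: N5, N6, Q10, Q12, Q18, Q21, Q22, Q23, Q25.

9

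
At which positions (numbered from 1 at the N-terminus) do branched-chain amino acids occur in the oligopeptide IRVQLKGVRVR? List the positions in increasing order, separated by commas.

V, L, and I make up the branched-chain aliphatic group.
Matching residues: I1, V3, L5, V8, V10.

1, 3, 5, 8, 10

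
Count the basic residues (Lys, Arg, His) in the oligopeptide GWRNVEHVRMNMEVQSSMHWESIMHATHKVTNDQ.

Matching residues: R3, H7, R9, H19, H25, H28, K29.

7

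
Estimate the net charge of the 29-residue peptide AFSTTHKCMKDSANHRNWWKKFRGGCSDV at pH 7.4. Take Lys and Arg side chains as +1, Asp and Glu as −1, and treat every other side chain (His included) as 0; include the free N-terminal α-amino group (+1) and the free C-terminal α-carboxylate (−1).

+4

Positive (K, R): K7, K10, R16, K20, K21, R23 → +6.
Negative (D, E): D11, D28 → −2.
The N-terminus (+1) and C-terminus (−1) cancel.
Net charge = (+6) + (−2) = +4.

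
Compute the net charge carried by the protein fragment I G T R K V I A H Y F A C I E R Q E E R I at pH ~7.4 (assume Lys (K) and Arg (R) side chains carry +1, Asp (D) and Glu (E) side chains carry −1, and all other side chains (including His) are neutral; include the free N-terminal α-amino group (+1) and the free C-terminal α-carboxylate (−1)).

+1

Positive (K, R): R4, K5, R16, R20 → +4.
Negative (D, E): E15, E18, E19 → −3.
The N-terminus (+1) and C-terminus (−1) cancel.
Net charge = (+4) + (−3) = +1.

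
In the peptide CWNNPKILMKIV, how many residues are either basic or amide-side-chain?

Basic: H, K, R. Amide-side-chain: N, Q.
Basic residues here: K6, K10 (2).
Amide-side-chain residues here: N3, N4 (2).
The two groups share no amino acid, so total = 2 + 2 = 4.

4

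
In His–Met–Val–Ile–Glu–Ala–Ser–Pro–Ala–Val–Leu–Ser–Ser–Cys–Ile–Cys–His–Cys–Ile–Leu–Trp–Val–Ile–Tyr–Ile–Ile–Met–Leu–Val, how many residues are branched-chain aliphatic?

The BCAAs are Val, Leu, and Ile — aliphatic side chains with a branch point.
Matching residues: Val3, Ile4, Val10, Leu11, Ile15, Ile19, Leu20, Val22, Ile23, Ile25, Ile26, Leu28, Val29.

13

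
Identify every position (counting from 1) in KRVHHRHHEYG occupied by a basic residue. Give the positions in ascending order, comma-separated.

1, 2, 4, 5, 6, 7, 8

K, R, and H are the three residues with basic side chains (ε-amine, guanidinium, and imidazole respectively).
Matching residues: K1, R2, H4, H5, R6, H7, H8.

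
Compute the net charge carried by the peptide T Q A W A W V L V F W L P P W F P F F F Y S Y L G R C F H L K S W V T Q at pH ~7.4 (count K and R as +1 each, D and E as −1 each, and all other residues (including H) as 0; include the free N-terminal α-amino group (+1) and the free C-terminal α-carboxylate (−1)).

Positive (K, R): R26, K31 → +2.
Negative (D, E): none → −0.
The N-terminus (+1) and C-terminus (−1) cancel.
Net charge = (+2) + (−0) = +2.

+2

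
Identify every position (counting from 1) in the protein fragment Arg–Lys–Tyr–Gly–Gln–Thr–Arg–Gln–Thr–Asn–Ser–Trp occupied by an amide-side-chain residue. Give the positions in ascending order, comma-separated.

5, 8, 10

Only N (asparagine) and Q (glutamine) carry a side-chain carboxamide.
Matching residues: Gln5, Gln8, Asn10.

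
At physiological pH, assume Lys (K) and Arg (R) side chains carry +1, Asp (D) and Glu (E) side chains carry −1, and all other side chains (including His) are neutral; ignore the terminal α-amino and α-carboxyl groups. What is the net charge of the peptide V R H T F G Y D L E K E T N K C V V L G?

Positive (K, R): R2, K11, K15 → +3.
Negative (D, E): D8, E10, E12 → −3.
Net charge = (+3) + (−3) = 0.

0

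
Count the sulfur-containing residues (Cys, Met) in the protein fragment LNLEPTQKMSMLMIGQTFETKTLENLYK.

Matching residues: M9, M11, M13.

3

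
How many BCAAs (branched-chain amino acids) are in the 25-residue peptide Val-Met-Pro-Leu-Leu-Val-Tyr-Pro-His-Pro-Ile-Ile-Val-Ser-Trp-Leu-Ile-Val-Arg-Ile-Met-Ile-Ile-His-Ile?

Valine (V), leucine (L), and isoleucine (I) are the branched-chain amino acids.
Matching residues: Val1, Leu4, Leu5, Val6, Ile11, Ile12, Val13, Leu16, Ile17, Val18, Ile20, Ile22, Ile23, Ile25.

14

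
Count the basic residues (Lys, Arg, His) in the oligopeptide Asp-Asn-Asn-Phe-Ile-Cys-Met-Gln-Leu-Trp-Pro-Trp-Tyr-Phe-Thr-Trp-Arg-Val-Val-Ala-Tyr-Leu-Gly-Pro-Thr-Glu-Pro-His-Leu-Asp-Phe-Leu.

Matching residues: Arg17, His28.

2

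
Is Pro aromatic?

F, W, and Y each carry an aromatic ring on the side chain.
Proline is not in this group.

No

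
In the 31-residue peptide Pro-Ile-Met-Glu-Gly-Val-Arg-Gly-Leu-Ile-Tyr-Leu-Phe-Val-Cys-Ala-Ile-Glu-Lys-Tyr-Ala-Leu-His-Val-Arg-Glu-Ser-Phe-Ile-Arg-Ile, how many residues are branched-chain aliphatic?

11

V, L, and I make up the branched-chain aliphatic group.
Matching residues: Ile2, Val6, Leu9, Ile10, Leu12, Val14, Ile17, Leu22, Val24, Ile29, Ile31.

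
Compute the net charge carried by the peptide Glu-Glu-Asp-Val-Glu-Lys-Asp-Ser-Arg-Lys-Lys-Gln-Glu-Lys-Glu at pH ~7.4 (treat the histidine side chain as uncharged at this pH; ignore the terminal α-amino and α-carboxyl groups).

-2

The side chains ionized at physiological pH are Lys/Arg (+1) and Asp/Glu (−1); with His treated as neutral, nothing else contributes.
Positive (K, R): Lys6, Arg9, Lys10, Lys11, Lys14 → +5.
Negative (D, E): Glu1, Glu2, Asp3, Glu5, Asp7, Glu13, Glu15 → −7.
Net charge = (+5) + (−7) = −2.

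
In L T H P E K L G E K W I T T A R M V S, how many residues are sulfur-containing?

1

The sulfur-bearing residues are cysteine (–SH) and methionine (–S–CH₃).
Matching residues: M17.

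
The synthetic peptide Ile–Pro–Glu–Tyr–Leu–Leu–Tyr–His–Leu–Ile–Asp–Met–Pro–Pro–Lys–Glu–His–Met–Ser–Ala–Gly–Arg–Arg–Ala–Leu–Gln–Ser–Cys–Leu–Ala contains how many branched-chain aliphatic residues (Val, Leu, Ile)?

Matching residues: Ile1, Leu5, Leu6, Leu9, Ile10, Leu25, Leu29.

7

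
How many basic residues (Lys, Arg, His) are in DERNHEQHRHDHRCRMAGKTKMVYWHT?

11

Matching residues: R3, H5, H8, R9, H10, H12, R13, R15, K19, K21, H26.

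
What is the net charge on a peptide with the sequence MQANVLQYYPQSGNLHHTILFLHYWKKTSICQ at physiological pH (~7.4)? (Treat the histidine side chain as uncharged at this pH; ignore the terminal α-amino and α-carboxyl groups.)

+2

Near pH 7.4, K and R contribute +1 each, D and E contribute −1 each, and every other side chain (His included, as stated) is uncharged.
Positive (K, R): K26, K27 → +2.
Negative (D, E): none → −0.
Net charge = (+2) + (−0) = +2.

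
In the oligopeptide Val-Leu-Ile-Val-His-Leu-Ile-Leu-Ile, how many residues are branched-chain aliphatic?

Valine (V), leucine (L), and isoleucine (I) are the branched-chain amino acids.
Matching residues: Val1, Leu2, Ile3, Val4, Leu6, Ile7, Leu8, Ile9.

8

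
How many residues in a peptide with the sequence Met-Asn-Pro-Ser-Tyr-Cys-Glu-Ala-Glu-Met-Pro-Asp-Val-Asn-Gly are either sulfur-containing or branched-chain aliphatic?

Sulfur-containing: C, M. Branched-chain aliphatic: I, L, V.
Sulfur-containing residues here: Met1, Cys6, Met10 (3).
Branched-chain aliphatic residues here: Val13 (1).
The two groups share no amino acid, so total = 3 + 1 = 4.

4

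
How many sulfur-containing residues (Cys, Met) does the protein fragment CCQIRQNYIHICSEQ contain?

3

Matching residues: C1, C2, C12.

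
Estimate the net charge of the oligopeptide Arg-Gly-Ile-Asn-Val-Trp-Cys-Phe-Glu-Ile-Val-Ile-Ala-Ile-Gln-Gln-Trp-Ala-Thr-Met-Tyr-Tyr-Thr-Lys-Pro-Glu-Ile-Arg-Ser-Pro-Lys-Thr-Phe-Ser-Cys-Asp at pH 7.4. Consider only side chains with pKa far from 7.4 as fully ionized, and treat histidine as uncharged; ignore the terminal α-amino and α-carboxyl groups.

+1

The side chains ionized at physiological pH are Lys/Arg (+1) and Asp/Glu (−1); with His treated as neutral, nothing else contributes.
Positive (K, R): Arg1, Lys24, Arg28, Lys31 → +4.
Negative (D, E): Glu9, Glu26, Asp36 → −3.
Net charge = (+4) + (−3) = +1.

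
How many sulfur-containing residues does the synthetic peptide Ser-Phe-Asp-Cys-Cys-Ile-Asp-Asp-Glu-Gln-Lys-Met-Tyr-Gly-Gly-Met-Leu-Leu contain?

4

Cysteine (C, thiol) and methionine (M, thioether) are the two sulfur-containing amino acids.
Matching residues: Cys4, Cys5, Met12, Met16.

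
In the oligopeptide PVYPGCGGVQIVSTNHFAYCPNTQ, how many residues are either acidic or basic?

Acidic: D, E. Basic: H, K, R.
Acidic residues here: none (0).
Basic residues here: H16 (1).
The two groups share no amino acid, so total = 0 + 1 = 1.

1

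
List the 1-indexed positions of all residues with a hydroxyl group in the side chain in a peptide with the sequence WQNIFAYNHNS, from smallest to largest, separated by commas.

Serine (S), threonine (T), and tyrosine (Y) each carry a hydroxyl group on the side chain.
Matching residues: Y7, S11.

7, 11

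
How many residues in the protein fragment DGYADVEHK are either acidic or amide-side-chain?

Acidic: D, E. Amide-side-chain: N, Q.
Acidic residues here: D1, D5, E7 (3).
Amide-side-chain residues here: none (0).
The two groups share no amino acid, so total = 3 + 0 = 3.

3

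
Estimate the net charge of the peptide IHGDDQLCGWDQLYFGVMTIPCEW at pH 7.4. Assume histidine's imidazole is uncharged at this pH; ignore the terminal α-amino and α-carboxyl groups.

-4

Near pH 7.4, K and R contribute +1 each, D and E contribute −1 each, and every other side chain (His included, as stated) is uncharged.
Positive (K, R): none → +0.
Negative (D, E): D4, D5, D11, E23 → −4.
Net charge = (+0) + (−4) = −4.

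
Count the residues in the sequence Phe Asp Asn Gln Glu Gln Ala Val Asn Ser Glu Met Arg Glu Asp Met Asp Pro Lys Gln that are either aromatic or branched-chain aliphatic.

2

Aromatic: F, W, Y. Branched-chain aliphatic: I, L, V.
Aromatic residues here: Phe1 (1).
Branched-chain aliphatic residues here: Val8 (1).
The two groups share no amino acid, so total = 1 + 1 = 2.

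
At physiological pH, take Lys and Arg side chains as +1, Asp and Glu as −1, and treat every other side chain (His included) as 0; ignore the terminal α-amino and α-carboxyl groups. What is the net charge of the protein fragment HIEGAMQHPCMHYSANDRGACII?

Positive (K, R): R18 → +1.
Negative (D, E): E3, D17 → −2.
Net charge = (+1) + (−2) = −1.

-1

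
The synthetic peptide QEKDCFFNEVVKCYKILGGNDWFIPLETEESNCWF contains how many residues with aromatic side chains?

7

Phenylalanine (F), tryptophan (W), and tyrosine (Y) have aromatic ring side chains.
Matching residues: F6, F7, Y14, W22, F23, W34, F35.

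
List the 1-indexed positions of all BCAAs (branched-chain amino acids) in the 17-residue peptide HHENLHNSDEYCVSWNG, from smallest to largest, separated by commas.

5, 13

The BCAAs are Val, Leu, and Ile — aliphatic side chains with a branch point.
Matching residues: L5, V13.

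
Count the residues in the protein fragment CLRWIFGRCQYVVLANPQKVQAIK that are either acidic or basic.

4

Acidic: D, E. Basic: H, K, R.
Acidic residues here: none (0).
Basic residues here: R3, R8, K19, K24 (4).
The two groups share no amino acid, so total = 0 + 4 = 4.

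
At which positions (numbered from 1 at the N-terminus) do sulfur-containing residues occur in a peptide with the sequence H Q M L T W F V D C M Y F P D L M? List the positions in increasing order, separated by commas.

The sulfur-bearing residues are cysteine (–SH) and methionine (–S–CH₃).
Matching residues: M3, C10, M11, M17.

3, 10, 11, 17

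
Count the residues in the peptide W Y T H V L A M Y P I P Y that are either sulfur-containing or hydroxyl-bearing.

5

Sulfur-containing: C, M. Hydroxyl-bearing: S, T, Y.
Sulfur-containing residues here: M8 (1).
Hydroxyl-bearing residues here: Y2, T3, Y9, Y13 (4).
The two groups share no amino acid, so total = 1 + 4 = 5.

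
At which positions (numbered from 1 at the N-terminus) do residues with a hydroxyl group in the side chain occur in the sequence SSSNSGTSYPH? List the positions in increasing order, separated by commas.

Serine (S), threonine (T), and tyrosine (Y) each carry a hydroxyl group on the side chain.
Matching residues: S1, S2, S3, S5, T7, S8, Y9.

1, 2, 3, 5, 7, 8, 9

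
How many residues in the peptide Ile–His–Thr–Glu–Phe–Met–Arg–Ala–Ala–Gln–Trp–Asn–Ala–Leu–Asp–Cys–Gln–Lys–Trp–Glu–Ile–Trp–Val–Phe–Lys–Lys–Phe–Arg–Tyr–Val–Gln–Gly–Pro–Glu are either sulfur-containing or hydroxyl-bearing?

Sulfur-containing: C, M. Hydroxyl-bearing: S, T, Y.
Sulfur-containing residues here: Met6, Cys16 (2).
Hydroxyl-bearing residues here: Thr3, Tyr29 (2).
The two groups share no amino acid, so total = 2 + 2 = 4.

4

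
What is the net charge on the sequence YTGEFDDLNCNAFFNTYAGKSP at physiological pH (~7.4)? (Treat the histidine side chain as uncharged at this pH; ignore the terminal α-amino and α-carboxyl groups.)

-2

Near pH 7.4, K and R contribute +1 each, D and E contribute −1 each, and every other side chain (His included, as stated) is uncharged.
Positive (K, R): K20 → +1.
Negative (D, E): E4, D6, D7 → −3.
Net charge = (+1) + (−3) = −2.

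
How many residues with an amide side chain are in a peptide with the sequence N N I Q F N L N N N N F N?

9

Asparagine (N) and glutamine (Q) have uncharged amide side chains.
Matching residues: N1, N2, Q4, N6, N8, N9, N10, N11, N13.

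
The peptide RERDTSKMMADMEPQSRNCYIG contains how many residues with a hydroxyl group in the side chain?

4

The –OH-bearing residues are Ser, Thr (aliphatic alcohols), and Tyr (phenol).
Matching residues: T5, S6, S16, Y20.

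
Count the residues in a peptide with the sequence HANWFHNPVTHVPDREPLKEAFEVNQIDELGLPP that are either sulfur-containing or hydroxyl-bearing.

1

Sulfur-containing: C, M. Hydroxyl-bearing: S, T, Y.
Sulfur-containing residues here: none (0).
Hydroxyl-bearing residues here: T10 (1).
The two groups share no amino acid, so total = 0 + 1 = 1.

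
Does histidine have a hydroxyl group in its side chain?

No

Serine (S), threonine (T), and tyrosine (Y) each carry a hydroxyl group on the side chain.
Histidine is not in this group.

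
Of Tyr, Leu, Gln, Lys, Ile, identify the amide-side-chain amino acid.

Gln

Only N (asparagine) and Q (glutamine) carry a side-chain carboxamide.
Of the listed options, only Gln belongs to this group.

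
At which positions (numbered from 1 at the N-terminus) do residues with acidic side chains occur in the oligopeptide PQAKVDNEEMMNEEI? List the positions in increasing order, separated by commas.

Only D (aspartate) and E (glutamate) carry a side-chain carboxylic acid.
Matching residues: D6, E8, E9, E13, E14.

6, 8, 9, 13, 14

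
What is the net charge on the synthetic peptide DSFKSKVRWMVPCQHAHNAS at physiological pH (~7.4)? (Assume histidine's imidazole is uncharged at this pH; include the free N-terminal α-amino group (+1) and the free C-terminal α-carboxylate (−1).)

The side chains ionized at physiological pH are Lys/Arg (+1) and Asp/Glu (−1); with His treated as neutral, nothing else contributes.
Positive (K, R): K4, K6, R8 → +3.
Negative (D, E): D1 → −1.
The N-terminus (+1) and C-terminus (−1) cancel.
Net charge = (+3) + (−1) = +2.

+2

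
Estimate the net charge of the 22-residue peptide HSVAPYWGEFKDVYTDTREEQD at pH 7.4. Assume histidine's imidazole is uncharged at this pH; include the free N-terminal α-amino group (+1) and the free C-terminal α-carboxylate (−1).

The side chains ionized at physiological pH are Lys/Arg (+1) and Asp/Glu (−1); with His treated as neutral, nothing else contributes.
Positive (K, R): K11, R18 → +2.
Negative (D, E): E9, D12, D16, E19, E20, D22 → −6.
The N-terminus (+1) and C-terminus (−1) cancel.
Net charge = (+2) + (−6) = −4.

-4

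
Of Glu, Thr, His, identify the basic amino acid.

His

The basic amino acids are Lys (K), Arg (R), and His (H).
Of the listed options, only His belongs to this group.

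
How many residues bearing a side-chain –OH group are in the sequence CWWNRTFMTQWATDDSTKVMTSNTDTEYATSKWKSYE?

The –OH-bearing residues are Ser, Thr (aliphatic alcohols), and Tyr (phenol).
Matching residues: T6, T9, T13, S16, T17, T21, S22, T24, T26, Y28, T30, S31, S35, Y36.

14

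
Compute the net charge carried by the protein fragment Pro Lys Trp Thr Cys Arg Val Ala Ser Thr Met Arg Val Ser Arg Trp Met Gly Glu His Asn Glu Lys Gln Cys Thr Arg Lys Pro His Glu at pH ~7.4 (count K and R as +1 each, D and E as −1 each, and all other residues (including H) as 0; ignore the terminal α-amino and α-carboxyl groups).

Positive (K, R): Lys2, Arg6, Arg12, Arg15, Lys23, Arg27, Lys28 → +7.
Negative (D, E): Glu19, Glu22, Glu31 → −3.
Net charge = (+7) + (−3) = +4.

+4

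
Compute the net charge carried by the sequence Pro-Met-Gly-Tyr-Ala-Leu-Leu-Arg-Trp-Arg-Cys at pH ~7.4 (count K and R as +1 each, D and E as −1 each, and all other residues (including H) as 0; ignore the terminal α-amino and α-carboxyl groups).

Positive (K, R): Arg8, Arg10 → +2.
Negative (D, E): none → −0.
Net charge = (+2) + (−0) = +2.

+2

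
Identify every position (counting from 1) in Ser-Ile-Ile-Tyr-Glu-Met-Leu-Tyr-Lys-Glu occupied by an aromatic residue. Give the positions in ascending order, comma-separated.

4, 8

Phenylalanine (F), tryptophan (W), and tyrosine (Y) have aromatic ring side chains.
Matching residues: Tyr4, Tyr8.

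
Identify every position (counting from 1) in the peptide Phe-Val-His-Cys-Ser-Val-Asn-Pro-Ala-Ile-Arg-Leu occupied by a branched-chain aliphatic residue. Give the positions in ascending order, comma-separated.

2, 6, 10, 12

Valine (V), leucine (L), and isoleucine (I) are the branched-chain amino acids.
Matching residues: Val2, Val6, Ile10, Leu12.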